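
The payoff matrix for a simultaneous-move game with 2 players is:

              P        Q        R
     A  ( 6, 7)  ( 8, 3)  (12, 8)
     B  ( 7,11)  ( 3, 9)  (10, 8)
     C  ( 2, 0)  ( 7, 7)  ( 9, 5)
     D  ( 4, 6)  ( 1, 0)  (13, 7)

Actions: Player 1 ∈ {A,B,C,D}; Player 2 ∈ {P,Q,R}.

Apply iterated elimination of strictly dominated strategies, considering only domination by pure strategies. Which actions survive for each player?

Remaining: P1:{A,B,D} P2:{P,R}

P1 drop C (A beats it: P:6>2 Q:8>7 R:12>9)
P2 drop Q (P beats it: A:7>3 B:11>9 D:6>0)
P1→{A,B,D} P2→{P,R}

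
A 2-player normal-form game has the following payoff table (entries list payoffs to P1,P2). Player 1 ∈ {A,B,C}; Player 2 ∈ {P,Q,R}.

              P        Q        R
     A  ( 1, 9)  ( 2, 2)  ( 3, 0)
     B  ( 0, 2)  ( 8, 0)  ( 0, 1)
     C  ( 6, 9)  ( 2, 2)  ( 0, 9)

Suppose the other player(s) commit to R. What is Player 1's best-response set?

argmax u_1 = {A}

u_1(A vs R) = 3
u_1(B vs R) = 0
u_1(C vs R) = 0
max payoff 3 at {A}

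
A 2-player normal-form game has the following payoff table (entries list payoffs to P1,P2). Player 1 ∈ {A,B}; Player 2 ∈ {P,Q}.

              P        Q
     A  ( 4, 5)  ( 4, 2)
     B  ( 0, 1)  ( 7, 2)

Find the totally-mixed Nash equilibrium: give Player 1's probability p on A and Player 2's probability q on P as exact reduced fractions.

P1 indiff ⇒ q·4+(1-q)·4 = q·0+(1-q)·7 ⇒ q(4) = (1-q)(3) ⇒ q = 3/7
P2 indiff ⇒ p·5+(1-p)·1 = p·2+(1-p)·2 ⇒ p(3) = (1-p)(1) ⇒ p = 1/4

p=1/4, q=3/7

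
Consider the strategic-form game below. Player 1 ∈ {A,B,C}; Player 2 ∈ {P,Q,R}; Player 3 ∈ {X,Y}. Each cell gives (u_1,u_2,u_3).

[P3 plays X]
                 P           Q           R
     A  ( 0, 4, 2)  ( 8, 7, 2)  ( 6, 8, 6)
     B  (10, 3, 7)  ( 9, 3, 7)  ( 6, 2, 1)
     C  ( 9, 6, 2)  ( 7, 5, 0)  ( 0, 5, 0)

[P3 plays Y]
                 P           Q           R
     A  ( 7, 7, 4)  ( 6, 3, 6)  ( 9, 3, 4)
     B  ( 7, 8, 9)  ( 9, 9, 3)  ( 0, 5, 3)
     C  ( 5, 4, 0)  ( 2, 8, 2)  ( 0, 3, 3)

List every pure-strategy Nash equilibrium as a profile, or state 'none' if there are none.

PSNE = {(A,P,Y), (A,R,X), (B,Q,X)}

(A,P,X): not NE [P1→B gives 10>0; P2→R gives 8>4; P3→Y gives 4>2]
(A,P,Y): NE
(A,Q,X): not NE [P1→B gives 9>8; P2→R gives 8>7; P3→Y gives 6>2]
(A,Q,Y): not NE [P1→B gives 9>6; P2→P gives 7>3]
(A,R,X): NE
(A,R,Y): not NE [P2→P gives 7>3; P3→X gives 6>4]
(B,P,X): not NE [P3→Y gives 9>7]
(B,P,Y): not NE [P2→Q gives 9>8]
(B,Q,X): NE
(B,Q,Y): not NE [P3→X gives 7>3]
(B,R,X): not NE [P2→Q gives 3>2; P3→Y gives 3>1]
(B,R,Y): not NE [P1→A gives 9>0; P2→Q gives 9>5]
(C,P,X): not NE [P1→B gives 10>9]
(C,P,Y): not NE [P1→B gives 7>5; P2→Q gives 8>4; P3→X gives 2>0]
(C,Q,X): not NE [P1→B gives 9>7; P2→P gives 6>5; P3→Y gives 2>0]
(C,Q,Y): not NE [P1→B gives 9>2]
(C,R,X): not NE [P1→B gives 6>0; P2→P gives 6>5; P3→Y gives 3>0]
(C,R,Y): not NE [P1→A gives 9>0; P2→Q gives 8>3]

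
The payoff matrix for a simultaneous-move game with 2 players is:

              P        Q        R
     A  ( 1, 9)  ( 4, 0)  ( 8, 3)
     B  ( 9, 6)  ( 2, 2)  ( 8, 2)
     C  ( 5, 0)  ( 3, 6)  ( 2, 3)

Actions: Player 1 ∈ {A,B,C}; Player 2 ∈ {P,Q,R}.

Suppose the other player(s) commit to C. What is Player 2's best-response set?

u_2(P vs C) = 0
u_2(Q vs C) = 6
u_2(R vs C) = 3
max payoff 6 at {Q}

P2 best: {Q}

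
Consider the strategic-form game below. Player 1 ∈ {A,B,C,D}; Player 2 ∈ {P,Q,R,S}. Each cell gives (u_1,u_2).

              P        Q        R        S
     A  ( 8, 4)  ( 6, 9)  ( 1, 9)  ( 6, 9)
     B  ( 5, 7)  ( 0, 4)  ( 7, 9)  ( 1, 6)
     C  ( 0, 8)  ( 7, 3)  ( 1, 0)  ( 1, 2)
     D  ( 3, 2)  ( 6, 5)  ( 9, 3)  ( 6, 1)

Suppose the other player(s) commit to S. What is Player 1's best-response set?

u_1(A vs S) = 6
u_1(B vs S) = 1
u_1(C vs S) = 1
u_1(D vs S) = 6
max payoff 6 at {A,D}

argmax u_1 = {A,D}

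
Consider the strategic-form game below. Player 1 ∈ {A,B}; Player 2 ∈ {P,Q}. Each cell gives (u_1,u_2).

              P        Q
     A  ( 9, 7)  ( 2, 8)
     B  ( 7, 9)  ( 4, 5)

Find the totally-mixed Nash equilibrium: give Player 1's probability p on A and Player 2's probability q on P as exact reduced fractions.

(p,q) = (4/5, 1/2)

P1 indiff ⇒ q·9+(1-q)·2 = q·7+(1-q)·4 ⇒ q(2) = (1-q)(2) ⇒ q = 1/2
P2 indiff ⇒ p·7+(1-p)·9 = p·8+(1-p)·5 ⇒ p(-1) = (1-p)(-4) ⇒ p = 4/5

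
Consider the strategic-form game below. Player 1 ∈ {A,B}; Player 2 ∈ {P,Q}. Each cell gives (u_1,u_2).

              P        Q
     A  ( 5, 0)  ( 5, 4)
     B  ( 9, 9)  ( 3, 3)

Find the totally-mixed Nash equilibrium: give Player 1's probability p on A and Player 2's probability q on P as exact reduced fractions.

p=3/5, q=1/3

P1 indiff ⇒ q·5+(1-q)·5 = q·9+(1-q)·3 ⇒ q(-4) = (1-q)(-2) ⇒ q = 1/3
P2 indiff ⇒ p·0+(1-p)·9 = p·4+(1-p)·3 ⇒ p(-4) = (1-p)(-6) ⇒ p = 3/5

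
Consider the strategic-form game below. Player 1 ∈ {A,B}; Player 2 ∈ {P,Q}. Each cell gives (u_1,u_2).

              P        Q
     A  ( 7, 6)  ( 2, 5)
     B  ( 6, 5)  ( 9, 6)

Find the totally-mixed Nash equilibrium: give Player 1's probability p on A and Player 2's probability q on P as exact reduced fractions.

P1 indiff ⇒ q·7+(1-q)·2 = q·6+(1-q)·9 ⇒ q(1) = (1-q)(7) ⇒ q = 7/8
P2 indiff ⇒ p·6+(1-p)·5 = p·5+(1-p)·6 ⇒ p(1) = (1-p)(1) ⇒ p = 1/2

(p,q) = (1/2, 7/8)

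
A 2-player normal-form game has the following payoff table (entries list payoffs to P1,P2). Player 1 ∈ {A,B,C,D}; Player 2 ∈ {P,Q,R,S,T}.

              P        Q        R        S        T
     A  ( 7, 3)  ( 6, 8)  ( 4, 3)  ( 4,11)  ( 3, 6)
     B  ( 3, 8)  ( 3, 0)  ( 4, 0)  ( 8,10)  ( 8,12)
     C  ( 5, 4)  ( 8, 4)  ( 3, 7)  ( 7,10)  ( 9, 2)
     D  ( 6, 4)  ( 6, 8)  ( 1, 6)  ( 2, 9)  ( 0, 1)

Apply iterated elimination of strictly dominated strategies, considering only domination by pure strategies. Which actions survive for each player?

IESDS → P1:{B,C} P2:{S,T}

P2 drop P (S beats it: A:11>3 B:10>8 C:10>4 D:9>4)
P1 drop D (C beats it: Q:8>6 R:3>1 S:7>2 T:9>0)
P2 drop Q (S beats it: A:11>8 B:10>0 C:10>4)
P2 drop R (S beats it: A:11>3 B:10>0 C:10>7)
P1 drop A (B beats it: S:8>4 T:8>3)
P1→{B,C} P2→{S,T}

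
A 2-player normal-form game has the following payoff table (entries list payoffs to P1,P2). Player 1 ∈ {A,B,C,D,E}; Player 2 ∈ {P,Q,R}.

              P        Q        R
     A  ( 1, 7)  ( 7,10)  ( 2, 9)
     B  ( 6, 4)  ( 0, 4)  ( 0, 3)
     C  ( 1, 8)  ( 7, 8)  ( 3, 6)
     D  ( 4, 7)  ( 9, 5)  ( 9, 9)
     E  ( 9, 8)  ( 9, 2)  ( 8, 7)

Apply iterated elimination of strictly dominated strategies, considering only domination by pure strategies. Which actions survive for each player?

P1 drop A (D beats it: P:4>1 Q:9>7 R:9>2)
P1 drop B (E beats it: P:9>6 Q:9>0 R:8>0)
P1 drop C (D beats it: P:4>1 Q:9>7 R:9>3)
P2 drop Q (P beats it: D:7>5 E:8>2)
P1→{D,E} P2→{P,R}

Remaining: P1:{D,E} P2:{P,R}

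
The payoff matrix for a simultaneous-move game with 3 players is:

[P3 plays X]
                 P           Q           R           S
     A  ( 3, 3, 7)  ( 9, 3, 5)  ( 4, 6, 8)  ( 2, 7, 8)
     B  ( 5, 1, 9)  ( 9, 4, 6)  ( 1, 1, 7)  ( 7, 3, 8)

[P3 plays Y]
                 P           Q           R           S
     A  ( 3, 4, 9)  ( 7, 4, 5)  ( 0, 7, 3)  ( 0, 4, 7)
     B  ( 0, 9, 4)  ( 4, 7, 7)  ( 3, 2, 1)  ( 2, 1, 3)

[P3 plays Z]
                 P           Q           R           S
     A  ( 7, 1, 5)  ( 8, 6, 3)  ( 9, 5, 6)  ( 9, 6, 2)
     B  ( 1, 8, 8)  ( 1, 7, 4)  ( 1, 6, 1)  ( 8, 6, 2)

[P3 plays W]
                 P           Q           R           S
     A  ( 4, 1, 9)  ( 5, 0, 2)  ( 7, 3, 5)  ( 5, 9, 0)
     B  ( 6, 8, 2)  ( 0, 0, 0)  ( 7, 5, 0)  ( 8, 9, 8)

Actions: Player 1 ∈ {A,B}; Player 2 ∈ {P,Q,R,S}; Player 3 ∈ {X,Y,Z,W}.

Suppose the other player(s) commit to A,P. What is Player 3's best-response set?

P3 best: {Y,W}

u_3(X vs A,P) = 7
u_3(Y vs A,P) = 9
u_3(Z vs A,P) = 5
u_3(W vs A,P) = 9
max payoff 9 at {Y,W}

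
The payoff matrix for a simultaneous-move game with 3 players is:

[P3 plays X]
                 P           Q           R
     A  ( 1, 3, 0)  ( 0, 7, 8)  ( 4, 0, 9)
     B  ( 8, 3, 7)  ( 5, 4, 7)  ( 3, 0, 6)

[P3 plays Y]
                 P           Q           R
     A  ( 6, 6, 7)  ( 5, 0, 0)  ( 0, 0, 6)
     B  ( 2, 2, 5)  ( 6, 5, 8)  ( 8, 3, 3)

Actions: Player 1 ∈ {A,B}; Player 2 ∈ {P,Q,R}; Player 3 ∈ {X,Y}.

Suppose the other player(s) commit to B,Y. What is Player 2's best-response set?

u_2(P vs B,Y) = 2
u_2(Q vs B,Y) = 5
u_2(R vs B,Y) = 3
max payoff 5 at {Q}

P2 best: {Q}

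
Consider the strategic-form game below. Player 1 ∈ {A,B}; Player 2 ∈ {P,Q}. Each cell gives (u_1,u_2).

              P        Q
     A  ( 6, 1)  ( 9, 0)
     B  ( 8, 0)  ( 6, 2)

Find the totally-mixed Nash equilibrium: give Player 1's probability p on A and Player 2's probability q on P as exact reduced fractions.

P1 mixes 2/3 on A; P2 mixes 3/5 on P

P1 indiff ⇒ q·6+(1-q)·9 = q·8+(1-q)·6 ⇒ q(-2) = (1-q)(-3) ⇒ q = 3/5
P2 indiff ⇒ p·1+(1-p)·0 = p·0+(1-p)·2 ⇒ p(1) = (1-p)(2) ⇒ p = 2/3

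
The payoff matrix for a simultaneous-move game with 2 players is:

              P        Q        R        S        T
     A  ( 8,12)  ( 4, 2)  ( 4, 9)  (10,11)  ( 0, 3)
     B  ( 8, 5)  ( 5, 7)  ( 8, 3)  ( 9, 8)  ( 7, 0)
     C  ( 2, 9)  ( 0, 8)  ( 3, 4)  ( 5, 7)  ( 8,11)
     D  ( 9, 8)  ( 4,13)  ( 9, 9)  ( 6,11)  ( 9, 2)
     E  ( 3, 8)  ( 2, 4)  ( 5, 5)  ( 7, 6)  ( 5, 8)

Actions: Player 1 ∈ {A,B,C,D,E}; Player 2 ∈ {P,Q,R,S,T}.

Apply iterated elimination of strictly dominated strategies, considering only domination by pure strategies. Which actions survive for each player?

P1 drop C (D beats it: P:9>2 Q:4>0 R:9>3 S:6>5 T:9>8)
P1 drop E (B beats it: P:8>3 Q:5>2 R:8>5 S:9>7 T:7>5)
P2 drop R (S beats it: A:11>9 B:8>3 D:11>9)
P2 drop T (P beats it: A:12>3 B:5>0 D:8>2)
P1→{A,B,D} P2→{P,Q,S}

Survivors P1:{A,B,D} P2:{P,Q,S}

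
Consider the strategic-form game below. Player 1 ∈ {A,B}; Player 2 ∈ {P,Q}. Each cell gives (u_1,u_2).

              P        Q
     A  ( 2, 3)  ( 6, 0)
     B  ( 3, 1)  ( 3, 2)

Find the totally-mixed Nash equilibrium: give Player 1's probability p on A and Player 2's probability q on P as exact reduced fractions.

P1 mixes 1/4 on A; P2 mixes 3/4 on P

P1 indiff ⇒ q·2+(1-q)·6 = q·3+(1-q)·3 ⇒ q(-1) = (1-q)(-3) ⇒ q = 3/4
P2 indiff ⇒ p·3+(1-p)·1 = p·0+(1-p)·2 ⇒ p(3) = (1-p)(1) ⇒ p = 1/4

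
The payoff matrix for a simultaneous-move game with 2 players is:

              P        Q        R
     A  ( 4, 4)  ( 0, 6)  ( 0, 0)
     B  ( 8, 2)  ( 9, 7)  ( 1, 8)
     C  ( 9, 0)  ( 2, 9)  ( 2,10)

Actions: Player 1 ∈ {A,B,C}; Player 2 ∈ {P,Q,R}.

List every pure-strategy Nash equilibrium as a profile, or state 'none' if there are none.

(A,P): not NE [P1→C gives 9>4; P2→Q gives 6>4]
(A,Q): not NE [P1→B gives 9>0]
(A,R): not NE [P1→C gives 2>0; P2→Q gives 6>0]
(B,P): not NE [P1→C gives 9>8; P2→R gives 8>2]
(B,Q): not NE [P2→R gives 8>7]
(B,R): not NE [P1→C gives 2>1]
(C,P): not NE [P2→R gives 10>0]
(C,Q): not NE [P1→B gives 9>2; P2→R gives 10>9]
(C,R): NE

Nash profiles: (C,R)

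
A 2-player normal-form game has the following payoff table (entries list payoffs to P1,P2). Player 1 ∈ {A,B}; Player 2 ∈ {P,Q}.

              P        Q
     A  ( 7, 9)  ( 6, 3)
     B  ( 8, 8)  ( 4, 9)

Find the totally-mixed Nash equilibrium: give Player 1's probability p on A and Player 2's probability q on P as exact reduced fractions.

P1 mixes 1/7 on A; P2 mixes 2/3 on P

P1 indiff ⇒ q·7+(1-q)·6 = q·8+(1-q)·4 ⇒ q(-1) = (1-q)(-2) ⇒ q = 2/3
P2 indiff ⇒ p·9+(1-p)·8 = p·3+(1-p)·9 ⇒ p(6) = (1-p)(1) ⇒ p = 1/7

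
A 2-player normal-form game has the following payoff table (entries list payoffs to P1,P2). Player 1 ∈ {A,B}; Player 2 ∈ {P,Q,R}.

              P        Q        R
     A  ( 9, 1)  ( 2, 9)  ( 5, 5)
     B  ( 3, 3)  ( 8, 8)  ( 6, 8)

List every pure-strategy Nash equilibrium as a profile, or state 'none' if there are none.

PSNE = {(B,Q), (B,R)}

(A,P): not NE [P2→Q gives 9>1]
(A,Q): not NE [P1→B gives 8>2]
(A,R): not NE [P1→B gives 6>5; P2→Q gives 9>5]
(B,P): not NE [P1→A gives 9>3; P2→R gives 8>3]
(B,Q): NE
(B,R): NE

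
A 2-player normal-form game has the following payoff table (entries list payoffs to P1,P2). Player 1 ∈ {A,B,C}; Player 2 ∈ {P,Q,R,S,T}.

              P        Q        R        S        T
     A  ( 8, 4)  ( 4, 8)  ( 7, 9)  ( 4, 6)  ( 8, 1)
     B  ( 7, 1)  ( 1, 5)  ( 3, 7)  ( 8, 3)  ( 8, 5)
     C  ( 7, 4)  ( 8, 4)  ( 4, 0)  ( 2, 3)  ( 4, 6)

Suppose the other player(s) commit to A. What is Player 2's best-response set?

argmax u_2 = {R}

u_2(P vs A) = 4
u_2(Q vs A) = 8
u_2(R vs A) = 9
u_2(S vs A) = 6
u_2(T vs A) = 1
max payoff 9 at {R}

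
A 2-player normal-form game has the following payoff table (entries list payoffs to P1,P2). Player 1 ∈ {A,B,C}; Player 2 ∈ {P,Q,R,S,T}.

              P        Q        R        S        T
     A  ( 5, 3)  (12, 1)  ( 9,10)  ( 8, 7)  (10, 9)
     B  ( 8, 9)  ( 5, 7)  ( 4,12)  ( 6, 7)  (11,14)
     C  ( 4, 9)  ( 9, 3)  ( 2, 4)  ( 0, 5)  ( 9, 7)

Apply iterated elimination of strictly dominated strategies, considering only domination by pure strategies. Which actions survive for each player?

P1 drop C (A beats it: P:5>4 Q:12>9 R:9>2 S:8>0 T:10>9)
P2 drop P (R beats it: A:10>3 B:12>9)
P2 drop Q (R beats it: A:10>1 B:12>7)
P2 drop S (R beats it: A:10>7 B:12>7)
P1→{A,B} P2→{R,T}

IESDS → P1:{A,B} P2:{R,T}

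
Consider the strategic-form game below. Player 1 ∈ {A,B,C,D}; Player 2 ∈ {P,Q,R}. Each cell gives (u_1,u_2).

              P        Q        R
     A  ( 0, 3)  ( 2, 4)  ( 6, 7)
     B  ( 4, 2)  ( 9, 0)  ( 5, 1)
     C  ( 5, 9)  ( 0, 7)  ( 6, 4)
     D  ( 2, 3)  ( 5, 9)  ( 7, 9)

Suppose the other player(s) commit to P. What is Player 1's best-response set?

P1 best: {C}

u_1(A vs P) = 0
u_1(B vs P) = 4
u_1(C vs P) = 5
u_1(D vs P) = 2
max payoff 5 at {C}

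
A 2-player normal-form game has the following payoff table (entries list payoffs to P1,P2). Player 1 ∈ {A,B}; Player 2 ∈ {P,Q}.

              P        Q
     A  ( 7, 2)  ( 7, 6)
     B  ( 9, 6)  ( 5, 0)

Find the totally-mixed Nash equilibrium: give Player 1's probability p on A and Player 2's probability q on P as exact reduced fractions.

P1 indiff ⇒ q·7+(1-q)·7 = q·9+(1-q)·5 ⇒ q(-2) = (1-q)(-2) ⇒ q = 1/2
P2 indiff ⇒ p·2+(1-p)·6 = p·6+(1-p)·0 ⇒ p(-4) = (1-p)(-6) ⇒ p = 3/5

P1 mixes 3/5 on A; P2 mixes 1/2 on P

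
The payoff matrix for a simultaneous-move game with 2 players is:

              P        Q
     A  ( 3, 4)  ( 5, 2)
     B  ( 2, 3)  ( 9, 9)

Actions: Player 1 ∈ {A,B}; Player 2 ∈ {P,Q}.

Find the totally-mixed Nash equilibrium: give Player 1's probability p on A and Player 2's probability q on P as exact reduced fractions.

P1 indiff ⇒ q·3+(1-q)·5 = q·2+(1-q)·9 ⇒ q(1) = (1-q)(4) ⇒ q = 4/5
P2 indiff ⇒ p·4+(1-p)·3 = p·2+(1-p)·9 ⇒ p(2) = (1-p)(6) ⇒ p = 3/4

p=3/4, q=4/5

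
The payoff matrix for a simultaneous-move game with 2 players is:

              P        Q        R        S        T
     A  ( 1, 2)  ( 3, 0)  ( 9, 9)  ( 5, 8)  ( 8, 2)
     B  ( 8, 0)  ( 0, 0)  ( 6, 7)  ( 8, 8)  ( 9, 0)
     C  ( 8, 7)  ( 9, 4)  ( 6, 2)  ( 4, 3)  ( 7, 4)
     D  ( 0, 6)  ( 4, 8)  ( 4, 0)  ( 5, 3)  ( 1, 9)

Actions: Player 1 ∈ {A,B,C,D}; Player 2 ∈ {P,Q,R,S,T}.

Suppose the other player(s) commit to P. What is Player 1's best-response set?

u_1(A vs P) = 1
u_1(B vs P) = 8
u_1(C vs P) = 8
u_1(D vs P) = 0
max payoff 8 at {B,C}

BR_1 = {B,C}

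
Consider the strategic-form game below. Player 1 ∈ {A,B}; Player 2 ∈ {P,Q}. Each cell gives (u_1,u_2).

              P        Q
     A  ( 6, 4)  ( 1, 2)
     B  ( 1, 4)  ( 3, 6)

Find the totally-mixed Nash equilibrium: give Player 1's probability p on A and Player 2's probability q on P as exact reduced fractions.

P1 indiff ⇒ q·6+(1-q)·1 = q·1+(1-q)·3 ⇒ q(5) = (1-q)(2) ⇒ q = 2/7
P2 indiff ⇒ p·4+(1-p)·4 = p·2+(1-p)·6 ⇒ p(2) = (1-p)(2) ⇒ p = 1/2

p=1/2, q=2/7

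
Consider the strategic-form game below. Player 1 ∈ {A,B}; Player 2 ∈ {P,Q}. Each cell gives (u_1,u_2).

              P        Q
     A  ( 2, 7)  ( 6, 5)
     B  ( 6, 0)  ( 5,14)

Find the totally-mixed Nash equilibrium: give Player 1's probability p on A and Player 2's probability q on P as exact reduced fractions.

(p,q) = (7/8, 1/5)

P1 indiff ⇒ q·2+(1-q)·6 = q·6+(1-q)·5 ⇒ q(-4) = (1-q)(-1) ⇒ q = 1/5
P2 indiff ⇒ p·7+(1-p)·0 = p·5+(1-p)·14 ⇒ p(2) = (1-p)(14) ⇒ p = 7/8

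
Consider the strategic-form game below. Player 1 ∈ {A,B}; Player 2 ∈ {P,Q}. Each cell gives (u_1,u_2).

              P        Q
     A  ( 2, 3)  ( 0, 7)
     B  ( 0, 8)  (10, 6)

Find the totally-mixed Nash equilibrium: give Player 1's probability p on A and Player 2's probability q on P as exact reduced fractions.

P1 mixes 1/3 on A; P2 mixes 5/6 on P

P1 indiff ⇒ q·2+(1-q)·0 = q·0+(1-q)·10 ⇒ q(2) = (1-q)(10) ⇒ q = 5/6
P2 indiff ⇒ p·3+(1-p)·8 = p·7+(1-p)·6 ⇒ p(-4) = (1-p)(-2) ⇒ p = 1/3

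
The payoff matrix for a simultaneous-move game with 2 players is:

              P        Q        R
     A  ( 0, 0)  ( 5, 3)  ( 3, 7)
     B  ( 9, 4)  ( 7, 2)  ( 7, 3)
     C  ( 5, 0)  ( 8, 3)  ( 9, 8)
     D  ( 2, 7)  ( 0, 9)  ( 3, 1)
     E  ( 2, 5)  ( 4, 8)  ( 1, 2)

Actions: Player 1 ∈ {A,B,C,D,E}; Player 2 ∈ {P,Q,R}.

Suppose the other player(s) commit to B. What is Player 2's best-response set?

u_2(P vs B) = 4
u_2(Q vs B) = 2
u_2(R vs B) = 3
max payoff 4 at {P}

P2 best: {P}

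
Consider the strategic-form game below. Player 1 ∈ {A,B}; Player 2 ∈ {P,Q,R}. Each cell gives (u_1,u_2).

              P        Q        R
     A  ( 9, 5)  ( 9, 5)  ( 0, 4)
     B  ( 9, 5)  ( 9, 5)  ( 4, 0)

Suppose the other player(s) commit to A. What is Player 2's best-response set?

u_2(P vs A) = 5
u_2(Q vs A) = 5
u_2(R vs A) = 4
max payoff 5 at {P,Q}

P2 best: {P,Q}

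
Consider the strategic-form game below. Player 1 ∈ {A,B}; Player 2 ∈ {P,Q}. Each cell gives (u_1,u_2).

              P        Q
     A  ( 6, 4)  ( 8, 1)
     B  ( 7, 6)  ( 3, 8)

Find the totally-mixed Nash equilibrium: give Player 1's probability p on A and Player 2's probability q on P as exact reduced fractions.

P1 mixes 2/5 on A; P2 mixes 5/6 on P

P1 indiff ⇒ q·6+(1-q)·8 = q·7+(1-q)·3 ⇒ q(-1) = (1-q)(-5) ⇒ q = 5/6
P2 indiff ⇒ p·4+(1-p)·6 = p·1+(1-p)·8 ⇒ p(3) = (1-p)(2) ⇒ p = 2/5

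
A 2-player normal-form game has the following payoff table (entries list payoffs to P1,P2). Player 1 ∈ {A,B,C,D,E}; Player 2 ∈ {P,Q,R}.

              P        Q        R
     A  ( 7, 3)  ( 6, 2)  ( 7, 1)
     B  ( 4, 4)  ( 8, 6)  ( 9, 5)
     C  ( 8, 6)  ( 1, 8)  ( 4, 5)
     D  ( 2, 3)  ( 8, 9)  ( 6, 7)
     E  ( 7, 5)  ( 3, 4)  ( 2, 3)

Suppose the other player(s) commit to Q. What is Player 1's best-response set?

BR_1 = {B,D}

u_1(A vs Q) = 6
u_1(B vs Q) = 8
u_1(C vs Q) = 1
u_1(D vs Q) = 8
u_1(E vs Q) = 3
max payoff 8 at {B,D}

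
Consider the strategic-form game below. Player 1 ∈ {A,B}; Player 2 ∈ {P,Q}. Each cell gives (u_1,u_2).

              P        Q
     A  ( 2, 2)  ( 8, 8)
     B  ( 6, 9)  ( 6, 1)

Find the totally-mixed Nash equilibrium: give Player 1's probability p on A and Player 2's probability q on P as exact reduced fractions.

P1 indiff ⇒ q·2+(1-q)·8 = q·6+(1-q)·6 ⇒ q(-4) = (1-q)(-2) ⇒ q = 1/3
P2 indiff ⇒ p·2+(1-p)·9 = p·8+(1-p)·1 ⇒ p(-6) = (1-p)(-8) ⇒ p = 4/7

P1 mixes 4/7 on A; P2 mixes 1/3 on P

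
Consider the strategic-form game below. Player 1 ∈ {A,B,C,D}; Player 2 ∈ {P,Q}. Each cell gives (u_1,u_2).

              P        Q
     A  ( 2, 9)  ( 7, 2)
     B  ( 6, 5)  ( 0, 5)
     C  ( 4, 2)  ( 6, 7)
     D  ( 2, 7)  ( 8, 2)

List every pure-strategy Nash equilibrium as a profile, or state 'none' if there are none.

(A,P): not NE [P1→B gives 6>2]
(A,Q): not NE [P1→D gives 8>7; P2→P gives 9>2]
(B,P): NE
(B,Q): not NE [P1→D gives 8>0]
(C,P): not NE [P1→B gives 6>4; P2→Q gives 7>2]
(C,Q): not NE [P1→D gives 8>6]
(D,P): not NE [P1→B gives 6>2]
(D,Q): not NE [P2→P gives 7>2]

NE set: (B,P)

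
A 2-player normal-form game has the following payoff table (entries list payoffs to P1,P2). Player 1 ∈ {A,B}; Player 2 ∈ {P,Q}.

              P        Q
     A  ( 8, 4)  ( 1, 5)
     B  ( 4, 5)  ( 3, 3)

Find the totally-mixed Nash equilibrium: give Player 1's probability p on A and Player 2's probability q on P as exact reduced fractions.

(p,q) = (2/3, 1/3)

P1 indiff ⇒ q·8+(1-q)·1 = q·4+(1-q)·3 ⇒ q(4) = (1-q)(2) ⇒ q = 1/3
P2 indiff ⇒ p·4+(1-p)·5 = p·5+(1-p)·3 ⇒ p(-1) = (1-p)(-2) ⇒ p = 2/3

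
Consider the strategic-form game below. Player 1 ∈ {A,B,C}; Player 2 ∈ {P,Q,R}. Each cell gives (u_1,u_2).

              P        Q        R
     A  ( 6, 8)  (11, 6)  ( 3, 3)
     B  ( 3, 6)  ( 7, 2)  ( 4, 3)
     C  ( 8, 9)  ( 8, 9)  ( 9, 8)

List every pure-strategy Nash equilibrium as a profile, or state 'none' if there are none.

NE set: (C,P)

(A,P): not NE [P1→C gives 8>6]
(A,Q): not NE [P2→P gives 8>6]
(A,R): not NE [P1→C gives 9>3; P2→P gives 8>3]
(B,P): not NE [P1→C gives 8>3]
(B,Q): not NE [P1→A gives 11>7; P2→P gives 6>2]
(B,R): not NE [P1→C gives 9>4; P2→P gives 6>3]
(C,P): NE
(C,Q): not NE [P1→A gives 11>8]
(C,R): not NE [P2→Q gives 9>8]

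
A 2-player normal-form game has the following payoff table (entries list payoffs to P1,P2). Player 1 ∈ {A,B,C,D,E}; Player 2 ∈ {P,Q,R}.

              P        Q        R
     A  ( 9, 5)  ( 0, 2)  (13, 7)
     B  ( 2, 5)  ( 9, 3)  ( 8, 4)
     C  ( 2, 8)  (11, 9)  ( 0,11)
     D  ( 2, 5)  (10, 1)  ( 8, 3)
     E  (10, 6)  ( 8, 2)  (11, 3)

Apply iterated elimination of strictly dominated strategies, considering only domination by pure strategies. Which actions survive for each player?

P2 drop Q (R beats it: A:7>2 B:4>3 C:11>9 D:3>1 E:3>2)
P1 drop B (A beats it: P:9>2 R:13>8)
P1 drop C (A beats it: P:9>2 R:13>0)
P1 drop D (A beats it: P:9>2 R:13>8)
P1→{A,E} P2→{P,R}

Remaining: P1:{A,E} P2:{P,R}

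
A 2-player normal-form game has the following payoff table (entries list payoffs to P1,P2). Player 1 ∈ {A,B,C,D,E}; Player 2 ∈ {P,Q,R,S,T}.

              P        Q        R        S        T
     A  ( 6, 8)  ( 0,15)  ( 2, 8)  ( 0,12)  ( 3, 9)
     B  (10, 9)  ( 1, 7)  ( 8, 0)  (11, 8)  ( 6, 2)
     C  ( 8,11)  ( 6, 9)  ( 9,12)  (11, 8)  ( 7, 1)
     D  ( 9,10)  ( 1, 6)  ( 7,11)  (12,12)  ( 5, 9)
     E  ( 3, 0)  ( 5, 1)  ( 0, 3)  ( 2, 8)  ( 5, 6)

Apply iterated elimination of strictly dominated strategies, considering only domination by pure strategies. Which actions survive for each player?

IESDS → P1:{B,C,D} P2:{P,R,S}

P1 drop A (B beats it: P:10>6 Q:1>0 R:8>2 S:11>0 T:6>3)
P1 drop E (C beats it: P:8>3 Q:6>5 R:9>0 S:11>2 T:7>5)
P2 drop Q (P beats it: B:9>7 C:11>9 D:10>6)
P2 drop T (P beats it: B:9>2 C:11>1 D:10>9)
P1→{B,C,D} P2→{P,R,S}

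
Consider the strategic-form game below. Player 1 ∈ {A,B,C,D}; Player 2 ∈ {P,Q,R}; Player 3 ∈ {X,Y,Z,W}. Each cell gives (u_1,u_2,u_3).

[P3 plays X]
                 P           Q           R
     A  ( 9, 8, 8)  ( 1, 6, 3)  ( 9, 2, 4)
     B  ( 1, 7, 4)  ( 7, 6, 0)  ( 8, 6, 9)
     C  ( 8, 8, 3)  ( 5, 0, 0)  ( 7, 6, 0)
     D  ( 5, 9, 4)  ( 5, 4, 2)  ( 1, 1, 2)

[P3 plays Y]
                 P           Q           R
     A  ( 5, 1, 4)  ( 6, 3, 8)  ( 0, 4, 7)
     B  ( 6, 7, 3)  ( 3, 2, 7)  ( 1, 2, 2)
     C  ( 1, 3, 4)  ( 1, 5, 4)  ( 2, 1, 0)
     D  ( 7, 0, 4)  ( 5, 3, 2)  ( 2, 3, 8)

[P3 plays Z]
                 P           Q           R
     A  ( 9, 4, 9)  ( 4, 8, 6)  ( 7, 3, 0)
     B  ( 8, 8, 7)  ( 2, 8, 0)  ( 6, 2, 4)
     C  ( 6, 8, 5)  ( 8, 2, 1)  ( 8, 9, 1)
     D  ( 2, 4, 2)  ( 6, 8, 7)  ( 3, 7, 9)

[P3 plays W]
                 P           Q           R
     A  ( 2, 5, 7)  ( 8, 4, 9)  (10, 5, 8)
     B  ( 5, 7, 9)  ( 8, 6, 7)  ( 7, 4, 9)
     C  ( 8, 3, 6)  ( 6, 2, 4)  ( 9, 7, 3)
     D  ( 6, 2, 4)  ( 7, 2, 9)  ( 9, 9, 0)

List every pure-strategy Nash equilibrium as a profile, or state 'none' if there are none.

(A,P,X): not NE [P3→Z gives 9>8]
(A,P,Y): not NE [P1→D gives 7>5; P2→R gives 4>1; P3→Z gives 9>4]
(A,P,Z): not NE [P2→Q gives 8>4]
(A,P,W): not NE [P1→C gives 8>2; P3→Z gives 9>7]
(A,Q,X): not NE [P1→B gives 7>1; P2→P gives 8>6; P3→W gives 9>3]
(A,Q,Y): not NE [P2→R gives 4>3; P3→W gives 9>8]
(A,Q,Z): not NE [P1→C gives 8>4; P3→W gives 9>6]
(A,Q,W): not NE [P2→R gives 5>4]
(A,R,X): not NE [P2→P gives 8>2; P3→W gives 8>4]
(A,R,Y): not NE [P1→D gives 2>0; P3→W gives 8>7]
(A,R,Z): not NE [P1→C gives 8>7; P2→Q gives 8>3; P3→W gives 8>0]
(A,R,W): NE
(B,P,X): not NE [P1→A gives 9>1; P3→W gives 9>4]
(B,P,Y): not NE [P1→D gives 7>6; P3→W gives 9>3]
(B,P,Z): not NE [P1→A gives 9>8; P3→W gives 9>7]
(B,P,W): not NE [P1→C gives 8>5]
(B,Q,X): not NE [P2→P gives 7>6; P3→W gives 7>0]
(B,Q,Y): not NE [P1→A gives 6>3; P2→P gives 7>2]
(B,Q,Z): not NE [P1→C gives 8>2; P3→W gives 7>0]
(B,Q,W): not NE [P2→P gives 7>6]
(B,R,X): not NE [P1→A gives 9>8; P2→P gives 7>6]
(B,R,Y): not NE [P1→D gives 2>1; P2→P gives 7>2; P3→W gives 9>2]
(B,R,Z): not NE [P1→C gives 8>6; P2→Q gives 8>2; P3→W gives 9>4]
(B,R,W): not NE [P1→A gives 10>7; P2→P gives 7>4]
(C,P,X): not NE [P1→A gives 9>8; P3→W gives 6>3]
(C,P,Y): not NE [P1→D gives 7>1; P2→Q gives 5>3; P3→W gives 6>4]
(C,P,Z): not NE [P1→A gives 9>6; P2→R gives 9>8; P3→W gives 6>5]
(C,P,W): not NE [P2→R gives 7>3]
(C,Q,X): not NE [P1→B gives 7>5; P2→P gives 8>0; P3→W gives 4>0]
(C,Q,Y): not NE [P1→A gives 6>1]
(C,Q,Z): not NE [P2→R gives 9>2; P3→W gives 4>1]
(C,Q,W): not NE [P1→B gives 8>6; P2→R gives 7>2]
(C,R,X): not NE [P1→A gives 9>7; P2→P gives 8>6; P3→W gives 3>0]
(C,R,Y): not NE [P2→Q gives 5>1; P3→W gives 3>0]
(C,R,Z): not NE [P3→W gives 3>1]
(C,R,W): not NE [P1→A gives 10>9]
(D,P,X): not NE [P1→A gives 9>5]
(D,P,Y): not NE [P2→R gives 3>0]
(D,P,Z): not NE [P1→A gives 9>2; P2→Q gives 8>4; P3→W gives 4>2]
(D,P,W): not NE [P1→C gives 8>6; P2→R gives 9>2]
(D,Q,X): not NE [P1→B gives 7>5; P2→P gives 9>4; P3→W gives 9>2]
(D,Q,Y): not NE [P1→A gives 6>5; P3→W gives 9>2]
(D,Q,Z): not NE [P1→C gives 8>6; P3→W gives 9>7]
(D,Q,W): not NE [P1→B gives 8>7; P2→R gives 9>2]
(D,R,X): not NE [P1→A gives 9>1; P2→P gives 9>1; P3→Z gives 9>2]
(D,R,Y): not NE [P3→Z gives 9>8]
(D,R,Z): not NE [P1→C gives 8>3; P2→Q gives 8>7]
(D,R,W): not NE [P1→A gives 10>9; P3→Z gives 9>0]

PSNE = {(A,R,W)}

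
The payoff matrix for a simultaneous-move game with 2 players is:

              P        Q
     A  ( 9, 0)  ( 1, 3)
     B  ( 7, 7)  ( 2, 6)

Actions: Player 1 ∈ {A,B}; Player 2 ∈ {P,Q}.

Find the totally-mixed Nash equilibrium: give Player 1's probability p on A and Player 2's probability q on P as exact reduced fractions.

p=1/4, q=1/3

P1 indiff ⇒ q·9+(1-q)·1 = q·7+(1-q)·2 ⇒ q(2) = (1-q)(1) ⇒ q = 1/3
P2 indiff ⇒ p·0+(1-p)·7 = p·3+(1-p)·6 ⇒ p(-3) = (1-p)(-1) ⇒ p = 1/4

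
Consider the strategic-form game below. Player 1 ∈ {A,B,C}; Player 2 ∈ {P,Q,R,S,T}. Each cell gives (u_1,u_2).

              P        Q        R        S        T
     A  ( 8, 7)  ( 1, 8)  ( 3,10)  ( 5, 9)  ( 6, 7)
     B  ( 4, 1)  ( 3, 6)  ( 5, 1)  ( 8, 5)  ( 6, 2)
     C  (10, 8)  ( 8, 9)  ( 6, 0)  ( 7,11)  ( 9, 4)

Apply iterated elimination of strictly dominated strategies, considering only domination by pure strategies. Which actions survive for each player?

IESDS → P1:{B,C} P2:{Q,S}

P1 drop A (C beats it: P:10>8 Q:8>1 R:6>3 S:7>5 T:9>6)
P2 drop P (Q beats it: B:6>1 C:9>8)
P2 drop R (Q beats it: B:6>1 C:9>0)
P2 drop T (Q beats it: B:6>2 C:9>4)
P1→{B,C} P2→{Q,S}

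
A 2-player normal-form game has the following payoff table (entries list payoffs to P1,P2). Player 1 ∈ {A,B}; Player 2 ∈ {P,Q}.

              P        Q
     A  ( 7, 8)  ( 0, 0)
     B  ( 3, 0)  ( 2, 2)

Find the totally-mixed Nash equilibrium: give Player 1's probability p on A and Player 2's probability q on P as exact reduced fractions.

P1 indiff ⇒ q·7+(1-q)·0 = q·3+(1-q)·2 ⇒ q(4) = (1-q)(2) ⇒ q = 1/3
P2 indiff ⇒ p·8+(1-p)·0 = p·0+(1-p)·2 ⇒ p(8) = (1-p)(2) ⇒ p = 1/5

P1 mixes 1/5 on A; P2 mixes 1/3 on P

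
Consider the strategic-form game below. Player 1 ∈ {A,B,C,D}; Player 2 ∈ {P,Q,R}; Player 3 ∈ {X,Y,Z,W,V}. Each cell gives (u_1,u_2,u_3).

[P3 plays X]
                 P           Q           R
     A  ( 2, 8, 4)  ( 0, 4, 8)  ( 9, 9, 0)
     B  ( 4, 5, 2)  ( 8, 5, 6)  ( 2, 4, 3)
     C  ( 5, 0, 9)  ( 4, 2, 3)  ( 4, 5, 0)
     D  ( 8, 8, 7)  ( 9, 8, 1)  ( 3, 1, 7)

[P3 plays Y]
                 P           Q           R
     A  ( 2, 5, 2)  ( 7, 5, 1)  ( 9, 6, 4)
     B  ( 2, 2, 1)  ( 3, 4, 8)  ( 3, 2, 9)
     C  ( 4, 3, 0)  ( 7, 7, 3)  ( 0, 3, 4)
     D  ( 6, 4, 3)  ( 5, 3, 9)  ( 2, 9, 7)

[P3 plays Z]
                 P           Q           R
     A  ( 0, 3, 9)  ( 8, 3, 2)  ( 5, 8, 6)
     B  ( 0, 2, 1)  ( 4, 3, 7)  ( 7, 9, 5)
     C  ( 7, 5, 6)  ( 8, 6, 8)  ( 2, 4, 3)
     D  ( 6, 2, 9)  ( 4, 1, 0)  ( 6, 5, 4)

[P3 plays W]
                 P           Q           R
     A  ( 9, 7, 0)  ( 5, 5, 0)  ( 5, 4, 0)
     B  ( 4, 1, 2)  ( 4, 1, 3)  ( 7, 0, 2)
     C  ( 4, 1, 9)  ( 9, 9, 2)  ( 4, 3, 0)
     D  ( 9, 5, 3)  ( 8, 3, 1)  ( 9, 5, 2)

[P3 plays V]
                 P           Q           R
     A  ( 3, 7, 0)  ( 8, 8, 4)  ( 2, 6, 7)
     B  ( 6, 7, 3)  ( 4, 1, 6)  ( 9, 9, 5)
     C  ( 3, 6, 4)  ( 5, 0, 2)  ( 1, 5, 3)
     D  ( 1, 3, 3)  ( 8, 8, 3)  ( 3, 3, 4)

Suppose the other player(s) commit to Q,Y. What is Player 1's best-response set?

u_1(A vs Q,Y) = 7
u_1(B vs Q,Y) = 3
u_1(C vs Q,Y) = 7
u_1(D vs Q,Y) = 5
max payoff 7 at {A,C}

argmax u_1 = {A,C}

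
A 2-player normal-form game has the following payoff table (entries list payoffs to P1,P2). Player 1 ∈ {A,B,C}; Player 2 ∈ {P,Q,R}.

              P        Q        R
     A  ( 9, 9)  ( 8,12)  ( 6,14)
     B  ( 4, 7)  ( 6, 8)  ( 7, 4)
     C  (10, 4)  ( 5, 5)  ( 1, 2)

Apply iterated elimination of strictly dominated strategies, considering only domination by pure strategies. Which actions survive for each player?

Survivors P1:{A,B} P2:{Q,R}

P2 drop P (Q beats it: A:12>9 B:8>7 C:5>4)
P1 drop C (A beats it: Q:8>5 R:6>1)
P1→{A,B} P2→{Q,R}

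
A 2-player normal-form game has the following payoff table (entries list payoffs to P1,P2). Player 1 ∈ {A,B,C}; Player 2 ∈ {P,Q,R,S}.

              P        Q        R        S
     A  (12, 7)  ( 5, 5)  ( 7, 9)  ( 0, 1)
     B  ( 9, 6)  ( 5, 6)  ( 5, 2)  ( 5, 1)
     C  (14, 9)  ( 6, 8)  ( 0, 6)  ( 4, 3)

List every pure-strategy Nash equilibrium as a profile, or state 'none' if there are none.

NE set: (A,R), (C,P)

(A,P): not NE [P1→C gives 14>12; P2→R gives 9>7]
(A,Q): not NE [P1→C gives 6>5; P2→R gives 9>5]
(A,R): NE
(A,S): not NE [P1→B gives 5>0; P2→R gives 9>1]
(B,P): not NE [P1→C gives 14>9]
(B,Q): not NE [P1→C gives 6>5]
(B,R): not NE [P1→A gives 7>5; P2→Q gives 6>2]
(B,S): not NE [P2→Q gives 6>1]
(C,P): NE
(C,Q): not NE [P2→P gives 9>8]
(C,R): not NE [P1→A gives 7>0; P2→P gives 9>6]
(C,S): not NE [P1→B gives 5>4; P2→P gives 9>3]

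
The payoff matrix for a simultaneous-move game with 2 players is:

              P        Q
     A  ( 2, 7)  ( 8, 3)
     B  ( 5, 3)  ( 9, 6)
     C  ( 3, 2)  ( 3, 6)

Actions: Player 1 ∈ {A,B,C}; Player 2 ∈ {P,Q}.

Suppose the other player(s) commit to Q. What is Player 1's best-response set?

argmax u_1 = {B}

u_1(A vs Q) = 8
u_1(B vs Q) = 9
u_1(C vs Q) = 3
max payoff 9 at {B}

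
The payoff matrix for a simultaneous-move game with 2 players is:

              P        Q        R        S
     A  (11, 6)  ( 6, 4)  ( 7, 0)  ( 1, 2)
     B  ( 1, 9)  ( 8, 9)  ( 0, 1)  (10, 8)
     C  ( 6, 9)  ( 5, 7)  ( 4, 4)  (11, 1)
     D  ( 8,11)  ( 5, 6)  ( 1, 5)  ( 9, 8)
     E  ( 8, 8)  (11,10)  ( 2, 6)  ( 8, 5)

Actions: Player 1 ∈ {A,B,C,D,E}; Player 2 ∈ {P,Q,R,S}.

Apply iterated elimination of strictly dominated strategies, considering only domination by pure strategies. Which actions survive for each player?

P2 drop R (P beats it: A:6>0 B:9>1 C:9>4 D:11>5 E:8>6)
P2 drop S (P beats it: A:6>2 B:9>8 C:9>1 D:11>8 E:8>5)
P1 drop B (E beats it: P:8>1 Q:11>8)
P1 drop C (A beats it: P:11>6 Q:6>5)
P1 drop D (A beats it: P:11>8 Q:6>5)
P1→{A,E} P2→{P,Q}

Survivors P1:{A,E} P2:{P,Q}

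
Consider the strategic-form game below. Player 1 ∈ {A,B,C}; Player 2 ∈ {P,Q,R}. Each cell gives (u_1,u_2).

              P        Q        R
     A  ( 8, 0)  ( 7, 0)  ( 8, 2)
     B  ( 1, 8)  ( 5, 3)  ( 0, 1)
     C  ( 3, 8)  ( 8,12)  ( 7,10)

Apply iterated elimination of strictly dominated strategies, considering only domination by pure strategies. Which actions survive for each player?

IESDS → P1:{A,C} P2:{Q,R}

P1 drop B (A beats it: P:8>1 Q:7>5 R:8>0)
P2 drop P (R beats it: A:2>0 C:10>8)
P1→{A,C} P2→{Q,R}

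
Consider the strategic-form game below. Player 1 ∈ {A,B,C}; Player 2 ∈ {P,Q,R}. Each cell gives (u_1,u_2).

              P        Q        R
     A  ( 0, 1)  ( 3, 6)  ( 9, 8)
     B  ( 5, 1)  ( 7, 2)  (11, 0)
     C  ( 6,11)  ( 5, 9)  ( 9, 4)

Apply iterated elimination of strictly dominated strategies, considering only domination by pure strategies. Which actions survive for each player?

P1 drop A (B beats it: P:5>0 Q:7>3 R:11>9)
P2 drop R (P beats it: B:1>0 C:11>4)
P1→{B,C} P2→{P,Q}

Remaining: P1:{B,C} P2:{P,Q}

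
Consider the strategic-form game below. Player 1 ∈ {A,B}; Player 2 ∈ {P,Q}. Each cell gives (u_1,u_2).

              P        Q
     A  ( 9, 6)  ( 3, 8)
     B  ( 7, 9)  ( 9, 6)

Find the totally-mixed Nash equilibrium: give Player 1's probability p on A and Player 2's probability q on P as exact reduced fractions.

P1 indiff ⇒ q·9+(1-q)·3 = q·7+(1-q)·9 ⇒ q(2) = (1-q)(6) ⇒ q = 3/4
P2 indiff ⇒ p·6+(1-p)·9 = p·8+(1-p)·6 ⇒ p(-2) = (1-p)(-3) ⇒ p = 3/5

P1 mixes 3/5 on A; P2 mixes 3/4 on P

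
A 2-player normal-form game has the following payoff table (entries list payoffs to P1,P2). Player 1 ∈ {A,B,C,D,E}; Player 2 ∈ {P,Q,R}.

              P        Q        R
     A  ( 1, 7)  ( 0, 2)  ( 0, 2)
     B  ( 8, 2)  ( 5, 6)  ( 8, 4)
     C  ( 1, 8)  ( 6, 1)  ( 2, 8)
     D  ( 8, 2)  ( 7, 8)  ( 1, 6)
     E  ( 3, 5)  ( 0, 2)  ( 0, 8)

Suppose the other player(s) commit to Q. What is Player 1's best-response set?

argmax u_1 = {D}

u_1(A vs Q) = 0
u_1(B vs Q) = 5
u_1(C vs Q) = 6
u_1(D vs Q) = 7
u_1(E vs Q) = 0
max payoff 7 at {D}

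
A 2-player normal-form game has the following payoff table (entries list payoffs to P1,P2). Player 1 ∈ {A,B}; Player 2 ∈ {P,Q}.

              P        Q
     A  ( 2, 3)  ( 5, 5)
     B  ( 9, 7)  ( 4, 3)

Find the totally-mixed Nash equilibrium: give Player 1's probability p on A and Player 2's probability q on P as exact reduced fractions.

P1 indiff ⇒ q·2+(1-q)·5 = q·9+(1-q)·4 ⇒ q(-7) = (1-q)(-1) ⇒ q = 1/8
P2 indiff ⇒ p·3+(1-p)·7 = p·5+(1-p)·3 ⇒ p(-2) = (1-p)(-4) ⇒ p = 2/3

P1 mixes 2/3 on A; P2 mixes 1/8 on P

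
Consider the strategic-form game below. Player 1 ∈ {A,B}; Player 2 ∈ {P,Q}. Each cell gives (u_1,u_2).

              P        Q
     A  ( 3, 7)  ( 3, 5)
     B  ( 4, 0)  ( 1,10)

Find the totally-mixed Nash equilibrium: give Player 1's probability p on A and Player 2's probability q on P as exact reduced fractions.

p=5/6, q=2/3

P1 indiff ⇒ q·3+(1-q)·3 = q·4+(1-q)·1 ⇒ q(-1) = (1-q)(-2) ⇒ q = 2/3
P2 indiff ⇒ p·7+(1-p)·0 = p·5+(1-p)·10 ⇒ p(2) = (1-p)(10) ⇒ p = 5/6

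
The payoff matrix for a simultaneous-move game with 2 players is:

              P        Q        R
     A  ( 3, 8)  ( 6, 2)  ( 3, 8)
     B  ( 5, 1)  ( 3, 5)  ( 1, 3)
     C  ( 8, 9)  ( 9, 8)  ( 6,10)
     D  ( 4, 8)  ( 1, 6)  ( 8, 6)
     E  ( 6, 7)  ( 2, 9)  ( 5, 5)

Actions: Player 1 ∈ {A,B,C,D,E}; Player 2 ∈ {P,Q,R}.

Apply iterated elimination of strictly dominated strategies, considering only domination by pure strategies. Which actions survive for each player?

Remaining: P1:{C,D} P2:{P,R}

P1 drop A (C beats it: P:8>3 Q:9>6 R:6>3)
P1 drop B (C beats it: P:8>5 Q:9>3 R:6>1)
P1 drop E (C beats it: P:8>6 Q:9>2 R:6>5)
P2 drop Q (P beats it: C:9>8 D:8>6)
P1→{C,D} P2→{P,R}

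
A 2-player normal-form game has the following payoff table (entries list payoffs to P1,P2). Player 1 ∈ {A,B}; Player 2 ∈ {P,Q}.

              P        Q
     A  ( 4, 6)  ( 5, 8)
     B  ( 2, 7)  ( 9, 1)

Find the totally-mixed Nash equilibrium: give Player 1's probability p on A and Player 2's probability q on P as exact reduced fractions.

P1 indiff ⇒ q·4+(1-q)·5 = q·2+(1-q)·9 ⇒ q(2) = (1-q)(4) ⇒ q = 2/3
P2 indiff ⇒ p·6+(1-p)·7 = p·8+(1-p)·1 ⇒ p(-2) = (1-p)(-6) ⇒ p = 3/4

p=3/4, q=2/3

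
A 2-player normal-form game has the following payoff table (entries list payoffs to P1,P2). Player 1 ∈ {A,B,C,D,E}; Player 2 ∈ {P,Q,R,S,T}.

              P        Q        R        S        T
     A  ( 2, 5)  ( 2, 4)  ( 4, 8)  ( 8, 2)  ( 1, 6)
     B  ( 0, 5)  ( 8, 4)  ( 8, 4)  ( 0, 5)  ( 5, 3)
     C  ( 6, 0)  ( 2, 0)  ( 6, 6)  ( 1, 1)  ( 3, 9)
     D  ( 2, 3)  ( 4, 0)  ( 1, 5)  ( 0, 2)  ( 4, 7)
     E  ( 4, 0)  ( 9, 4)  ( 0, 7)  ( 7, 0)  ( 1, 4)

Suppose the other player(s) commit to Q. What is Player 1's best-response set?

argmax u_1 = {E}

u_1(A vs Q) = 2
u_1(B vs Q) = 8
u_1(C vs Q) = 2
u_1(D vs Q) = 4
u_1(E vs Q) = 9
max payoff 9 at {E}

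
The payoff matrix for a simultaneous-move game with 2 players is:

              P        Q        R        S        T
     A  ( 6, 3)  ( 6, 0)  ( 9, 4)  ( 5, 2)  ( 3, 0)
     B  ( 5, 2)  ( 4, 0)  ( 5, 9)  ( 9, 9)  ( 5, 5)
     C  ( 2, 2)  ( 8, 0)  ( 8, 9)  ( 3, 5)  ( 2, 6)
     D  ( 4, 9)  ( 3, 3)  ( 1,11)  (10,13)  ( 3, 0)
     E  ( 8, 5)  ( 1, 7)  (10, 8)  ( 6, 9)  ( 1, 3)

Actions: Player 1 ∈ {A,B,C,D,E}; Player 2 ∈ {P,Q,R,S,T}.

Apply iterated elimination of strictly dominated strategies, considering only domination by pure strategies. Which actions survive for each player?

IESDS → P1:{B,D,E} P2:{R,S}

P2 drop P (R beats it: A:4>3 B:9>2 C:9>2 D:11>9 E:8>5)
P2 drop Q (R beats it: A:4>0 B:9>0 C:9>0 D:11>3 E:8>7)
P1 drop C (A beats it: R:9>8 S:5>3 T:3>2)
P2 drop T (R beats it: A:4>0 B:9>5 D:11>0 E:8>3)
P1 drop A (E beats it: R:10>9 S:6>5)
P1→{B,D,E} P2→{R,S}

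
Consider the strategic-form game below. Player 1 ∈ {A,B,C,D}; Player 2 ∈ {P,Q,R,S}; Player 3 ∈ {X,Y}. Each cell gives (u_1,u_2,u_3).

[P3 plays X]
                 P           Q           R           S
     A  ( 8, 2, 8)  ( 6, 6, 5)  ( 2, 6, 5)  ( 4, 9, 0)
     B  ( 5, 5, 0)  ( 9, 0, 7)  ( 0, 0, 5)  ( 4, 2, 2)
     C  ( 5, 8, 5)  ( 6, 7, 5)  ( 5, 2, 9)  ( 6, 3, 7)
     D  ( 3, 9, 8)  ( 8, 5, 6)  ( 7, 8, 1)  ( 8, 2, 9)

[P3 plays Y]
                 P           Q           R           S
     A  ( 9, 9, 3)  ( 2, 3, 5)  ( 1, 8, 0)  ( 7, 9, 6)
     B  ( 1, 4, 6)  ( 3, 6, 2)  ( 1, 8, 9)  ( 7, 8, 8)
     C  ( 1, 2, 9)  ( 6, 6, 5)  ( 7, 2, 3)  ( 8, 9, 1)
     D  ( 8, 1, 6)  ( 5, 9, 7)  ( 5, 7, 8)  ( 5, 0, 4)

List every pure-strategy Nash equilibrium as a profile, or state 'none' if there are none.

Equilibria: none

(A,P,X): not NE [P2→S gives 9>2]
(A,P,Y): not NE [P3→X gives 8>3]
(A,Q,X): not NE [P1→B gives 9>6; P2→S gives 9>6]
(A,Q,Y): not NE [P1→C gives 6>2; P2→S gives 9>3]
(A,R,X): not NE [P1→D gives 7>2; P2→S gives 9>6]
(A,R,Y): not NE [P1→C gives 7>1; P2→S gives 9>8; P3→X gives 5>0]
(A,S,X): not NE [P1→D gives 8>4; P3→Y gives 6>0]
(A,S,Y): not NE [P1→C gives 8>7]
(B,P,X): not NE [P1→A gives 8>5; P3→Y gives 6>0]
(B,P,Y): not NE [P1→A gives 9>1; P2→S gives 8>4]
(B,Q,X): not NE [P2→P gives 5>0]
(B,Q,Y): not NE [P1→C gives 6>3; P2→S gives 8>6; P3→X gives 7>2]
(B,R,X): not NE [P1→D gives 7>0; P2→P gives 5>0; P3→Y gives 9>5]
(B,R,Y): not NE [P1→C gives 7>1]
(B,S,X): not NE [P1→D gives 8>4; P2→P gives 5>2; P3→Y gives 8>2]
(B,S,Y): not NE [P1→C gives 8>7]
(C,P,X): not NE [P1→A gives 8>5; P3→Y gives 9>5]
(C,P,Y): not NE [P1→A gives 9>1; P2→S gives 9>2]
(C,Q,X): not NE [P1→B gives 9>6; P2→P gives 8>7]
(C,Q,Y): not NE [P2→S gives 9>6]
(C,R,X): not NE [P1→D gives 7>5; P2→P gives 8>2]
(C,R,Y): not NE [P2→S gives 9>2; P3→X gives 9>3]
(C,S,X): not NE [P1→D gives 8>6; P2→P gives 8>3]
(C,S,Y): not NE [P3→X gives 7>1]
(D,P,X): not NE [P1→A gives 8>3]
(D,P,Y): not NE [P1→A gives 9>8; P2→Q gives 9>1; P3→X gives 8>6]
(D,Q,X): not NE [P1→B gives 9>8; P2→P gives 9>5; P3→Y gives 7>6]
(D,Q,Y): not NE [P1→C gives 6>5]
(D,R,X): not NE [P2→P gives 9>8; P3→Y gives 8>1]
(D,R,Y): not NE [P1→C gives 7>5; P2→Q gives 9>7]
(D,S,X): not NE [P2→P gives 9>2]
(D,S,Y): not NE [P1→C gives 8>5; P2→Q gives 9>0; P3→X gives 9>4]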